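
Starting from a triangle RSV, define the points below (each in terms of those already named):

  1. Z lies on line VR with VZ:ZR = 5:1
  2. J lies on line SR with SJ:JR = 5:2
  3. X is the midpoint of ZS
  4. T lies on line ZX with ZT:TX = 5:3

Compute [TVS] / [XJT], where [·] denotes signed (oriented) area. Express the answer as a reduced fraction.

Assign R = (0, 0), S = (1, 0), V = (0, 1) — the answer is frame-independent, so this choice is without loss of generality.
1. Z lies on line VR with VZ:ZR = 5:1 ⇒ Z = (0, 1/6)
2. J lies on line SR with SJ:JR = 5:2 ⇒ J = (2/7, 0)
3. X is the midpoint of ZS ⇒ X = (1/2, 1/12)
4. T lies on line ZX with ZT:TX = 5:3 ⇒ T = (5/16, 11/96)
2·[TVS] = -55/96, 2·[XJT] = -5/224
[TVS]:[XJT] = -55/96:-5/224 = 77/3

[TVS]:[XJT] = 77/3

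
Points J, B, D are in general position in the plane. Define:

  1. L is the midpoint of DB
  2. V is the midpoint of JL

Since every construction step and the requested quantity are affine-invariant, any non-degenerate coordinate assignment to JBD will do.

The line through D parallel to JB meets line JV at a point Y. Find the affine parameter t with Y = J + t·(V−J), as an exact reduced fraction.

Choose coordinates J = (0, 0), B = (1, 0), D = (0, 1).
1. L is the midpoint of DB ⇒ L = (1/2, 1/2)
2. V is the midpoint of JL ⇒ V = (1/4, 1/4)
through D parallel to JB: direction (1, 0); meets JV at Y = (1, 1)
Y = J + t·(V−J) with t = 4

t = 4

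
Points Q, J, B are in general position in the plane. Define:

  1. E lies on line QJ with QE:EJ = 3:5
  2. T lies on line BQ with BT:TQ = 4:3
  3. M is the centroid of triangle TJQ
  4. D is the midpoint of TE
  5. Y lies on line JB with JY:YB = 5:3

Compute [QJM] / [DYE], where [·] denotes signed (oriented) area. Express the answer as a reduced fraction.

Set Q = (0, 0), J = (1, 0), B = (0, 1); any affine frame gives the same invariant.
1. E lies on line QJ with QE:EJ = 3:5 ⇒ E = (3/8, 0)
2. T lies on line BQ with BT:TQ = 4:3 ⇒ T = (0, 3/7)
3. M is the centroid of triangle TJQ ⇒ M = (1/3, 1/7)
4. D is the midpoint of TE ⇒ D = (3/16, 3/14)
5. Y lies on line JB with JY:YB = 5:3 ⇒ Y = (3/8, 5/8)
2·[QJM] = 1/7, 2·[DYE] = -15/128
[QJM]:[DYE] = 1/7:-15/128 = -128/105

[QJM]:[DYE] = -128/105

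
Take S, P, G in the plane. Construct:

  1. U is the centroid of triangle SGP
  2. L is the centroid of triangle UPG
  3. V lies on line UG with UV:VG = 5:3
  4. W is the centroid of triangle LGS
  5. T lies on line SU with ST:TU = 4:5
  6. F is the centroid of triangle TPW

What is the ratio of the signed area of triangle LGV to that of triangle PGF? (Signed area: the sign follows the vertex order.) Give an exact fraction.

Work in coordinates with S = (0, 0), P = (1, 0), G = (0, 1).
1. U is the centroid of triangle SGP ⇒ U = (1/3, 1/3)
2. L is the centroid of triangle UPG ⇒ L = (4/9, 4/9)
3. V lies on line UG with UV:VG = 5:3 ⇒ V = (1/8, 3/4)
4. W is the centroid of triangle LGS ⇒ W = (4/27, 13/27)
5. T lies on line SU with ST:TU = 4:5 ⇒ T = (4/27, 4/27)
6. F is the centroid of triangle TPW ⇒ F = (35/81, 17/81)
2·[LGV] = 1/24, 2·[PGF] = 29/81
[LGV]:[PGF] = 1/24:29/81 = 27/232

[LGV]:[PGF] = 27/232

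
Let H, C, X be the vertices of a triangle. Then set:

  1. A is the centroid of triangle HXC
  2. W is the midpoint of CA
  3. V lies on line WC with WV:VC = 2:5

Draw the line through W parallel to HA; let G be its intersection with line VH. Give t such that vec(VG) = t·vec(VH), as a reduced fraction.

Set H = (0, 0), C = (1, 0), X = (0, 1); any affine frame gives the same invariant.
1. A is the centroid of triangle HXC ⇒ A = (1/3, 1/3)
2. W is the midpoint of CA ⇒ W = (2/3, 1/6)
3. V lies on line WC with WV:VC = 2:5 ⇒ V = (16/21, 5/42)
through W parallel to HA: direction (1/3, 1/3); meets VH at G = (16/27, 5/54)
G = V + t·(H−V) with t = 2/9

t = 2/9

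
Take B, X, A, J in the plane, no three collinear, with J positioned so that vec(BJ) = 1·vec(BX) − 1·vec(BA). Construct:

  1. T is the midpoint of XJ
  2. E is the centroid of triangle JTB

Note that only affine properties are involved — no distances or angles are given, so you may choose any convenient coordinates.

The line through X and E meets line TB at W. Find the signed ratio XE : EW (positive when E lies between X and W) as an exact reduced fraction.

XE:EW = -4

Choose coordinates B = (0, 0), X = (1, 0), A = (0, 1), J = (1, -1).
1. T is the midpoint of XJ ⇒ T = (1, -1/2)
2. E is the centroid of triangle JTB ⇒ E = (2/3, -1/2)
line XE meets TB at W = (3/4, -3/8)
E = X + t·(W−X) with t = 4/3, so XE:EW = 4/3:-1/3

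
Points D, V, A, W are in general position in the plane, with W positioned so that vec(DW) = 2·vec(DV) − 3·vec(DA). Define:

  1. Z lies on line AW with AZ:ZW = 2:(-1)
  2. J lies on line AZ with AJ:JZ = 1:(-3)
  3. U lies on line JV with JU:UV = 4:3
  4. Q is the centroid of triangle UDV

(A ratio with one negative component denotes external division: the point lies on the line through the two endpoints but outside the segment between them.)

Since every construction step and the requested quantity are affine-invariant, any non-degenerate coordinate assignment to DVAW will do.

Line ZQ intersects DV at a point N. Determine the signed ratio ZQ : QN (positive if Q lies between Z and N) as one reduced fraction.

Choose coordinates D = (0, 0), V = (1, 0), A = (0, 1), W = (2, -3).
1. Z lies on line AW with AZ:ZW = 2:(-1) ⇒ Z = (4, -7)
2. J lies on line AZ with AJ:JZ = 1:(-3) ⇒ J = (-2, 5)
3. U lies on line JV with JU:UV = 4:3 ⇒ U = (-2/7, 15/7)
4. Q is the centroid of triangle UDV ⇒ Q = (5/21, 5/7)
line ZQ meets DV at N = (95/162, 0)
Q = Z + t·(N−Z) with t = 54/49, so ZQ:QN = 54/49:-5/49

ZQ:QN = -54/5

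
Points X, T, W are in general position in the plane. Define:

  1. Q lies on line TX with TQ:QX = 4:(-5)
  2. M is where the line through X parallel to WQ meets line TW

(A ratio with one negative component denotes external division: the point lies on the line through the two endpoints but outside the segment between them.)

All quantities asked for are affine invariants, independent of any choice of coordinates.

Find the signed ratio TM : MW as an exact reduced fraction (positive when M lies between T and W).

Assign X = (0, 0), T = (1, 0), W = (0, 1) — the answer is frame-independent, so this choice is without loss of generality.
1. Q lies on line TX with TQ:QX = 4:(-5) ⇒ Q = (5, 0)
2. M is where the line through X parallel to WQ meets line TW ⇒ M = (5/4, -1/4)
M = T + t·(W−T) with t = -1/4, so TM:MW = t:(1−t) = -1/4:5/4

TM:MW = -1/5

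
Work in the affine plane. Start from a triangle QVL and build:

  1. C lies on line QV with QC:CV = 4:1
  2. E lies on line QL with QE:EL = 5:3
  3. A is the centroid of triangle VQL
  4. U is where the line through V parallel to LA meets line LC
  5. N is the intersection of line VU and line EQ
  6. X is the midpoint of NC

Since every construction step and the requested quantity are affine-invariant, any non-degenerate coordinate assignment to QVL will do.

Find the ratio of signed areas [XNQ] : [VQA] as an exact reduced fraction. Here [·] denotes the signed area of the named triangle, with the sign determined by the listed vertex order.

Assign Q = (0, 0), V = (1, 0), L = (0, 1) — the answer is frame-independent, so this choice is without loss of generality.
1. C lies on line QV with QC:CV = 4:1 ⇒ C = (4/5, 0)
2. E lies on line QL with QE:EL = 5:3 ⇒ E = (0, 5/8)
3. A is the centroid of triangle VQL ⇒ A = (1/3, 1/3)
4. U is where the line through V parallel to LA meets line LC ⇒ U = (4/3, -2/3)
5. N is the intersection of line VU and line EQ ⇒ N = (0, 2)
6. X is the midpoint of NC ⇒ X = (2/5, 1)
2·[XNQ] = 4/5, 2·[VQA] = -1/3
[XNQ]:[VQA] = 4/5:-1/3 = -12/5

[XNQ]:[VQA] = -12/5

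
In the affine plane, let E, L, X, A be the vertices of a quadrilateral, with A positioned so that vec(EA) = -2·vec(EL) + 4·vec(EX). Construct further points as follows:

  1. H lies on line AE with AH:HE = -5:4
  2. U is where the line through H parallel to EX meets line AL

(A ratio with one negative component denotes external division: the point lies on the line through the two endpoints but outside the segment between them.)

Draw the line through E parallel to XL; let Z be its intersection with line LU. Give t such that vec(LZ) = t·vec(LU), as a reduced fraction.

Set E = (0, 0), L = (1, 0), X = (0, 1), A = (-2, 4); any affine frame gives the same invariant.
1. H lies on line AE with AH:HE = -5:4 ⇒ H = (8, -16)
2. U is where the line through H parallel to EX meets line AL ⇒ U = (8, -28/3)
through E parallel to XL: direction (1, -1); meets LU at Z = (4, -4)
Z = L + t·(U−L) with t = 3/7

t = 3/7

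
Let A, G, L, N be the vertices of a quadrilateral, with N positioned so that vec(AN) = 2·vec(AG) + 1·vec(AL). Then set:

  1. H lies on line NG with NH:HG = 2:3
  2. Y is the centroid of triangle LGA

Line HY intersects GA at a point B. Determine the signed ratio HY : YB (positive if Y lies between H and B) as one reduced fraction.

HY:YB = 4/5

Assign A = (0, 0), G = (1, 0), L = (0, 1), N = (2, 1) — the answer is frame-independent, so this choice is without loss of generality.
1. H lies on line NG with NH:HG = 2:3 ⇒ H = (8/5, 3/5)
2. Y is the centroid of triangle LGA ⇒ Y = (1/3, 1/3)
line HY meets GA at B = (-5/4, 0)
Y = H + t·(B−H) with t = 4/9, so HY:YB = 4/9:5/9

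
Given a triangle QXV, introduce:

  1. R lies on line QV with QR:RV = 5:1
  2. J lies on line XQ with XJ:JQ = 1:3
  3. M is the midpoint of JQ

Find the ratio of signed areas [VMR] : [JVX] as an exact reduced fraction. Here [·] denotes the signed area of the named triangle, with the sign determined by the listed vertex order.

[VMR]:[JVX] = 1/4

Assign Q = (0, 0), X = (1, 0), V = (0, 1) — the answer is frame-independent, so this choice is without loss of generality.
1. R lies on line QV with QR:RV = 5:1 ⇒ R = (0, 5/6)
2. J lies on line XQ with XJ:JQ = 1:3 ⇒ J = (3/4, 0)
3. M is the midpoint of JQ ⇒ M = (3/8, 0)
2·[VMR] = -1/16, 2·[JVX] = -1/4
[VMR]:[JVX] = -1/16:-1/4 = 1/4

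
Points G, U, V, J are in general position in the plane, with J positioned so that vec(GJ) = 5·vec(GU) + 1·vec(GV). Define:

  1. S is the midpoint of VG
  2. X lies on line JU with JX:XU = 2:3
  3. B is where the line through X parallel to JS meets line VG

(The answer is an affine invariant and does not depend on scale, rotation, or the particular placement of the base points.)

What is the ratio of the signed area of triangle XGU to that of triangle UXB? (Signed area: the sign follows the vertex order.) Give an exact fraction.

Set G = (0, 0), U = (1, 0), V = (0, 1), J = (5, 1); any affine frame gives the same invariant.
1. S is the midpoint of VG ⇒ S = (0, 1/2)
2. X lies on line JU with JX:XU = 2:3 ⇒ X = (17/5, 3/5)
3. B is where the line through X parallel to JS meets line VG ⇒ B = (0, 13/50)
2·[XGU] = 3/5, 2·[UXB] = 153/125
[XGU]:[UXB] = 3/5:153/125 = 25/51

[XGU]:[UXB] = 25/51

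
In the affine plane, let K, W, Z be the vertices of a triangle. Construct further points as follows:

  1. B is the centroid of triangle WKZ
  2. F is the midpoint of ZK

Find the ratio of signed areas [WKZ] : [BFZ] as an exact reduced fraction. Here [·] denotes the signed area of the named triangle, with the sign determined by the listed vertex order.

Set K = (0, 0), W = (1, 0), Z = (0, 1); any affine frame gives the same invariant.
1. B is the centroid of triangle WKZ ⇒ B = (1/3, 1/3)
2. F is the midpoint of ZK ⇒ F = (0, 1/2)
2·[WKZ] = -1, 2·[BFZ] = -1/6
[WKZ]:[BFZ] = -1:-1/6 = 6

[WKZ]:[BFZ] = 6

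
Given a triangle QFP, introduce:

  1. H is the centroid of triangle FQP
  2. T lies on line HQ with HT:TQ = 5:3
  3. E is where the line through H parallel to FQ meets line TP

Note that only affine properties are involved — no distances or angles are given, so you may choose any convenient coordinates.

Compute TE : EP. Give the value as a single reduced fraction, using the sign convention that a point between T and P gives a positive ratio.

TE:EP = 5/16

Work in coordinates with Q = (0, 0), F = (1, 0), P = (0, 1).
1. H is the centroid of triangle FQP ⇒ H = (1/3, 1/3)
2. T lies on line HQ with HT:TQ = 5:3 ⇒ T = (1/8, 1/8)
3. E is where the line through H parallel to FQ meets line TP ⇒ E = (2/21, 1/3)
E = T + t·(P−T) with t = 5/21, so TE:EP = t:(1−t) = 5/21:16/21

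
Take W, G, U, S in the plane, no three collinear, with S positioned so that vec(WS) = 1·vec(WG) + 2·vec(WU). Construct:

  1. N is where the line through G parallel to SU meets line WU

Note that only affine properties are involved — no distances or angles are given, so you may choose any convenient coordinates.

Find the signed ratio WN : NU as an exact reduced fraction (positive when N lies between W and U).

WN:NU = -1/2

Assign W = (0, 0), G = (1, 0), U = (0, 1), S = (1, 2) — the answer is frame-independent, so this choice is without loss of generality.
1. N is where the line through G parallel to SU meets line WU ⇒ N = (0, -1)
N = W + t·(U−W) with t = -1, so WN:NU = t:(1−t) = -1:2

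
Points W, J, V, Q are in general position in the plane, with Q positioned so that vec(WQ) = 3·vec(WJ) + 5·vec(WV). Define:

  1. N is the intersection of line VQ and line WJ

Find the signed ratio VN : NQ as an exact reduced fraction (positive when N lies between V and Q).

Assign W = (0, 0), J = (1, 0), V = (0, 1), Q = (3, 5) — the answer is frame-independent, so this choice is without loss of generality.
1. N is the intersection of line VQ and line WJ ⇒ N = (-3/4, 0)
N = V + t·(Q−V) with t = -1/4, so VN:NQ = t:(1−t) = -1/4:5/4

VN:NQ = -1/5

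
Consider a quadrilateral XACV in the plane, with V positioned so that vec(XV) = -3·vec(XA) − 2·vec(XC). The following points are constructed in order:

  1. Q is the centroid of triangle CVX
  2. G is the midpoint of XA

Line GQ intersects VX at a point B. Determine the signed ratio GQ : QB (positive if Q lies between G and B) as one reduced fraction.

GQ:QB = -2

Choose coordinates X = (0, 0), A = (1, 0), C = (0, 1), V = (-3, -2).
1. Q is the centroid of triangle CVX ⇒ Q = (-1, -1/3)
2. G is the midpoint of XA ⇒ G = (1/2, 0)
line GQ meets VX at B = (-1/4, -1/6)
Q = G + t·(B−G) with t = 2, so GQ:QB = 2:-1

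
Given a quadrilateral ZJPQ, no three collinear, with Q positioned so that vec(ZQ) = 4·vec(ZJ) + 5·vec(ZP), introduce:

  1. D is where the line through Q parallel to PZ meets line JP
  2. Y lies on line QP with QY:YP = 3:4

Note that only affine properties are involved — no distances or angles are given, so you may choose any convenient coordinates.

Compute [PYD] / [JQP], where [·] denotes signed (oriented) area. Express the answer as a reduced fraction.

[PYD]:[JQP] = -16/7

Work in coordinates with Z = (0, 0), J = (1, 0), P = (0, 1), Q = (4, 5).
1. D is where the line through Q parallel to PZ meets line JP ⇒ D = (4, -3)
2. Y lies on line QP with QY:YP = 3:4 ⇒ Y = (16/7, 23/7)
2·[PYD] = -128/7, 2·[JQP] = 8
[PYD]:[JQP] = -128/7:8 = -16/7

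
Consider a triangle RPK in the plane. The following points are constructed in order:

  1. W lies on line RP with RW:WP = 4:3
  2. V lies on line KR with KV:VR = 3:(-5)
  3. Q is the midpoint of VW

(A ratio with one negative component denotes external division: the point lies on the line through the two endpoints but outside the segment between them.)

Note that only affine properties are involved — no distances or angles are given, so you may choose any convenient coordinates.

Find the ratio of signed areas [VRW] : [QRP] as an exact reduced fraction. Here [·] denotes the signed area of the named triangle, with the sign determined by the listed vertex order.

[VRW]:[QRP] = 8/7

Assign R = (0, 0), P = (1, 0), K = (0, 1) — the answer is frame-independent, so this choice is without loss of generality.
1. W lies on line RP with RW:WP = 4:3 ⇒ W = (4/7, 0)
2. V lies on line KR with KV:VR = 3:(-5) ⇒ V = (0, 5/2)
3. Q is the midpoint of VW ⇒ Q = (2/7, 5/4)
2·[VRW] = 10/7, 2·[QRP] = 5/4
[VRW]:[QRP] = 10/7:5/4 = 8/7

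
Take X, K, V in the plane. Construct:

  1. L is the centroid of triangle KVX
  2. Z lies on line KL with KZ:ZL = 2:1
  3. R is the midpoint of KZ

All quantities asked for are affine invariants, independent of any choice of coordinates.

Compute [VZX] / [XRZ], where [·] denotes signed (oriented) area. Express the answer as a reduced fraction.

[VZX]:[XRZ] = -5

Choose coordinates X = (0, 0), K = (1, 0), V = (0, 1).
1. L is the centroid of triangle KVX ⇒ L = (1/3, 1/3)
2. Z lies on line KL with KZ:ZL = 2:1 ⇒ Z = (5/9, 2/9)
3. R is the midpoint of KZ ⇒ R = (7/9, 1/9)
2·[VZX] = -5/9, 2·[XRZ] = 1/9
[VZX]:[XRZ] = -5/9:1/9 = -5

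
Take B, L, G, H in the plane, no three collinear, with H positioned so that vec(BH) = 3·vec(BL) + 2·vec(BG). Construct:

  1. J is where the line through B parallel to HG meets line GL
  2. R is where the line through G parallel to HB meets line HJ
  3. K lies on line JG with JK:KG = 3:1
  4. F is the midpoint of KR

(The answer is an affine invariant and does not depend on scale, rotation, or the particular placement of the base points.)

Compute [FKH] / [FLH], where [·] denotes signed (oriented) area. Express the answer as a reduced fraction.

[FKH]:[FLH] = -12

Set B = (0, 0), L = (1, 0), G = (0, 1), H = (3, 2); any affine frame gives the same invariant.
1. J is where the line through B parallel to HG meets line GL ⇒ J = (3/4, 1/4)
2. R is where the line through G parallel to HB meets line HJ ⇒ R = (12, 9)
3. K lies on line JG with JK:KG = 3:1 ⇒ K = (3/16, 13/16)
4. F is the midpoint of KR ⇒ F = (195/32, 157/32)
2·[FKH] = 9/2, 2·[FLH] = -3/8
[FKH]:[FLH] = 9/2:-3/8 = -12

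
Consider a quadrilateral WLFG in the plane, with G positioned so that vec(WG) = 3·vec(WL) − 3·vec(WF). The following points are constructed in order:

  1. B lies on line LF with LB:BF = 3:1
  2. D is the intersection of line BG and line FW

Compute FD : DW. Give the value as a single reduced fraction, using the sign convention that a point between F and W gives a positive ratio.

Work in coordinates with W = (0, 0), L = (1, 0), F = (0, 1), G = (3, -3).
1. B lies on line LF with LB:BF = 3:1 ⇒ B = (1/4, 3/4)
2. D is the intersection of line BG and line FW ⇒ D = (0, 12/11)
D = F + t·(W−F) with t = -1/11, so FD:DW = t:(1−t) = -1/11:12/11

FD:DW = -1/12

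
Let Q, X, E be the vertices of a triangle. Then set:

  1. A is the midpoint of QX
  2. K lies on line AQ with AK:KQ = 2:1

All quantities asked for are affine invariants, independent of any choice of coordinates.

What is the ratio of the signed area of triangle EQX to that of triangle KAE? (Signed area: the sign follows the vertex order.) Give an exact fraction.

Set Q = (0, 0), X = (1, 0), E = (0, 1); any affine frame gives the same invariant.
1. A is the midpoint of QX ⇒ A = (1/2, 0)
2. K lies on line AQ with AK:KQ = 2:1 ⇒ K = (1/6, 0)
2·[EQX] = 1, 2·[KAE] = 1/3
[EQX]:[KAE] = 1:1/3 = 3

[EQX]:[KAE] = 3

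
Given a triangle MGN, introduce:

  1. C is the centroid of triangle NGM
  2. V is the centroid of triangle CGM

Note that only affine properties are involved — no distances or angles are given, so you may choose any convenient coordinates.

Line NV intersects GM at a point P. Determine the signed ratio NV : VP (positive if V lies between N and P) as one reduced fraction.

NV:VP = 8

Set M = (0, 0), G = (1, 0), N = (0, 1); any affine frame gives the same invariant.
1. C is the centroid of triangle NGM ⇒ C = (1/3, 1/3)
2. V is the centroid of triangle CGM ⇒ V = (4/9, 1/9)
line NV meets GM at P = (1/2, 0)
V = N + t·(P−N) with t = 8/9, so NV:VP = 8/9:1/9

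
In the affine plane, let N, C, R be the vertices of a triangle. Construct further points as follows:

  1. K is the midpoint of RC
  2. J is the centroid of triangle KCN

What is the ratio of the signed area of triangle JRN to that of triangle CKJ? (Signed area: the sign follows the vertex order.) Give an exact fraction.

[JRN]:[CKJ] = 3

Choose coordinates N = (0, 0), C = (1, 0), R = (0, 1).
1. K is the midpoint of RC ⇒ K = (1/2, 1/2)
2. J is the centroid of triangle KCN ⇒ J = (1/2, 1/6)
2·[JRN] = 1/2, 2·[CKJ] = 1/6
[JRN]:[CKJ] = 1/2:1/6 = 3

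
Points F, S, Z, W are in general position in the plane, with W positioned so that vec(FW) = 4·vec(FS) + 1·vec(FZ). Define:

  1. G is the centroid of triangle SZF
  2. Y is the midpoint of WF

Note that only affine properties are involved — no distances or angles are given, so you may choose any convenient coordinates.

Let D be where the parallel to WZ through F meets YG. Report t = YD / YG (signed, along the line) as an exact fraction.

t = 3

Work in coordinates with F = (0, 0), S = (1, 0), Z = (0, 1), W = (4, 1).
1. G is the centroid of triangle SZF ⇒ G = (1/3, 1/3)
2. Y is the midpoint of WF ⇒ Y = (2, 1/2)
through F parallel to WZ: direction (-4, 0); meets YG at D = (-3, 0)
D = Y + t·(G−Y) with t = 3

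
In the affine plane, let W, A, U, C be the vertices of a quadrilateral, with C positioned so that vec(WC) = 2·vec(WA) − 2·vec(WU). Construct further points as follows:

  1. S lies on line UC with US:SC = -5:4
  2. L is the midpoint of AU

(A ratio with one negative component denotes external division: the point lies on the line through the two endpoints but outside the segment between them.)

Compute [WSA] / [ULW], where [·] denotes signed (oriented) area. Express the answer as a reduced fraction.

[WSA]:[ULW] = -28

Choose coordinates W = (0, 0), A = (1, 0), U = (0, 1), C = (2, -2).
1. S lies on line UC with US:SC = -5:4 ⇒ S = (10, -14)
2. L is the midpoint of AU ⇒ L = (1/2, 1/2)
2·[WSA] = 14, 2·[ULW] = -1/2
[WSA]:[ULW] = 14:-1/2 = -28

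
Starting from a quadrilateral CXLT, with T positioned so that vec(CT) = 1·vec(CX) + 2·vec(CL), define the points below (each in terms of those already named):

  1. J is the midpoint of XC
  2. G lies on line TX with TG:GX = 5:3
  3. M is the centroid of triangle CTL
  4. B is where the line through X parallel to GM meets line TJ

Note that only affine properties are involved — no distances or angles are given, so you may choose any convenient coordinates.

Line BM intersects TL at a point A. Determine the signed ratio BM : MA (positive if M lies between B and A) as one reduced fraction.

BM:MA = 109/35

Work in coordinates with C = (0, 0), X = (1, 0), L = (0, 1), T = (1, 2).
1. J is the midpoint of XC ⇒ J = (1/2, 0)
2. G lies on line TX with TG:GX = 5:3 ⇒ G = (1, 3/4)
3. M is the centroid of triangle CTL ⇒ M = (1/3, 1)
4. B is where the line through X parallel to GM meets line TJ ⇒ B = (19/35, 6/35)
line BM meets TL at A = (29/109, 138/109)
M = B + t·(A−B) with t = 109/144, so BM:MA = 109/144:35/144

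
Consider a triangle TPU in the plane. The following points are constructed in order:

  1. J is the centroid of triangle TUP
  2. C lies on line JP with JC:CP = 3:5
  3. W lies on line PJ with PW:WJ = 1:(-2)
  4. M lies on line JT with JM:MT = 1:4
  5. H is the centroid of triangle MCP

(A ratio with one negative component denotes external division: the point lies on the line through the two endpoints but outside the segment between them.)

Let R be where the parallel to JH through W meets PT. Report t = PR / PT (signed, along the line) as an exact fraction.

t = -8/63

Choose coordinates T = (0, 0), P = (1, 0), U = (0, 1).
1. J is the centroid of triangle TUP ⇒ J = (1/3, 1/3)
2. C lies on line JP with JC:CP = 3:5 ⇒ C = (7/12, 5/24)
3. W lies on line PJ with PW:WJ = 1:(-2) ⇒ W = (5/3, -1/3)
4. M lies on line JT with JM:MT = 1:4 ⇒ M = (4/15, 4/15)
5. H is the centroid of triangle MCP ⇒ H = (37/60, 19/120)
through W parallel to JH: direction (17/60, -7/40); meets PT at R = (71/63, 0)
R = P + t·(T−P) with t = -8/63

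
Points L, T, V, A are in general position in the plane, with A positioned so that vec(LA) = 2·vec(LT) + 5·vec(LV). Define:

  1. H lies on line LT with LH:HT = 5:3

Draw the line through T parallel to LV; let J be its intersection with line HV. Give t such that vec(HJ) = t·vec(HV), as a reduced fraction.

t = -3/5

Work in coordinates with L = (0, 0), T = (1, 0), V = (0, 1), A = (2, 5).
1. H lies on line LT with LH:HT = 5:3 ⇒ H = (5/8, 0)
through T parallel to LV: direction (0, 1); meets HV at J = (1, -3/5)
J = H + t·(V−H) with t = -3/5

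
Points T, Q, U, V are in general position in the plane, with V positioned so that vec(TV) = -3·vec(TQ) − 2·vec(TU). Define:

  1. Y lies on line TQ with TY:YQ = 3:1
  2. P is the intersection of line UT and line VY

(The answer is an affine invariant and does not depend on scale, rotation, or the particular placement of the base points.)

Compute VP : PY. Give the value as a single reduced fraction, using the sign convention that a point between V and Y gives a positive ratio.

VP:PY = 4

Set T = (0, 0), Q = (1, 0), U = (0, 1), V = (-3, -2); any affine frame gives the same invariant.
1. Y lies on line TQ with TY:YQ = 3:1 ⇒ Y = (3/4, 0)
2. P is the intersection of line UT and line VY ⇒ P = (0, -2/5)
P = V + t·(Y−V) with t = 4/5, so VP:PY = t:(1−t) = 4/5:1/5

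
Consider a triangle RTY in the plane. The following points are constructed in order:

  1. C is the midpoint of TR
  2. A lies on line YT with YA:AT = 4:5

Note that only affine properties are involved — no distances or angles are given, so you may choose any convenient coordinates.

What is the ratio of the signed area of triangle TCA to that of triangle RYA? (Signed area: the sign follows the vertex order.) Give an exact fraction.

[TCA]:[RYA] = 5/8

Choose coordinates R = (0, 0), T = (1, 0), Y = (0, 1).
1. C is the midpoint of TR ⇒ C = (1/2, 0)
2. A lies on line YT with YA:AT = 4:5 ⇒ A = (4/9, 5/9)
2·[TCA] = -5/18, 2·[RYA] = -4/9
[TCA]:[RYA] = -5/18:-4/9 = 5/8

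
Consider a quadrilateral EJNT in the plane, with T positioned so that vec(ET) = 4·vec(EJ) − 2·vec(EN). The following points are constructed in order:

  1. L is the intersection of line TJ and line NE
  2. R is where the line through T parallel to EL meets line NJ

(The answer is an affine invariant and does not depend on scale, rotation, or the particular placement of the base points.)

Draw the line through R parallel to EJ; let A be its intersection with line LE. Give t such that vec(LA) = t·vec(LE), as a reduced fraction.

Choose coordinates E = (0, 0), J = (1, 0), N = (0, 1), T = (4, -2).
1. L is the intersection of line TJ and line NE ⇒ L = (0, 2/3)
2. R is where the line through T parallel to EL meets line NJ ⇒ R = (4, -3)
through R parallel to EJ: direction (1, 0); meets LE at A = (0, -3)
A = L + t·(E−L) with t = 11/2

t = 11/2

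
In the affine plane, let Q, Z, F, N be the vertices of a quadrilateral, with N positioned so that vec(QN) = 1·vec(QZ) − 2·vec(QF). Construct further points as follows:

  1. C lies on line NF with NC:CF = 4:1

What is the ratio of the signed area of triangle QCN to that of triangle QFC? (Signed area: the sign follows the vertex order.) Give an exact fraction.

Choose coordinates Q = (0, 0), Z = (1, 0), F = (0, 1), N = (1, -2).
1. C lies on line NF with NC:CF = 4:1 ⇒ C = (1/5, 2/5)
2·[QCN] = -4/5, 2·[QFC] = -1/5
[QCN]:[QFC] = -4/5:-1/5 = 4

[QCN]:[QFC] = 4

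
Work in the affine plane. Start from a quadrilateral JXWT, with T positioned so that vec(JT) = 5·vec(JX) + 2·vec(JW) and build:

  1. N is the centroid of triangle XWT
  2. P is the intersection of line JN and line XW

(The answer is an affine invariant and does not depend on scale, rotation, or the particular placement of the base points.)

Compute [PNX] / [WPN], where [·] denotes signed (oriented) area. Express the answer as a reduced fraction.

[PNX]:[WPN] = -1/2

Set J = (0, 0), X = (1, 0), W = (0, 1), T = (5, 2); any affine frame gives the same invariant.
1. N is the centroid of triangle XWT ⇒ N = (2, 1)
2. P is the intersection of line JN and line XW ⇒ P = (2/3, 1/3)
2·[PNX] = -2/3, 2·[WPN] = 4/3
[PNX]:[WPN] = -2/3:4/3 = -1/2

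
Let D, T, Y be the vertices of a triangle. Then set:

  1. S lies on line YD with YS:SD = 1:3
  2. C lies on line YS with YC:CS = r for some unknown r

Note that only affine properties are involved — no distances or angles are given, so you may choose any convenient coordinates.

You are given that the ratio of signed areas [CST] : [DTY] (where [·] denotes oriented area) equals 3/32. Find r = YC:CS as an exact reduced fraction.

r = 5/3

Assign D = (0, 0), T = (1, 0), Y = (0, 1) — the answer is frame-independent, so this choice is without loss of generality.
1. S lies on line YD with YS:SD = 1:3 ⇒ S = (0, 3/4)
2. With YC:CS = r, write λ = r/(r+1) so C = Y + λ·(S−Y); C is affine-linear in λ
Every point depending on C is an affine combination of C and λ-independent points, so each such coordinate is linear in λ; the λ² term in each signed area is a multiple of (S−Y)×(S−Y) = 0, so 2·[CST] and 2·[DTY] are each linear in λ. Evaluating at λ=0 and λ=1:
  2·[CST] = -1/4·λ + 1/4,   2·[DTY] = 1
So [CST]:[DTY] = (-1/4·λ + 1/4) / (1). Setting this equal to 3/32:
  -1/4·λ + 1/4 = 3/32·(1)  ⇒  λ = 5/8
Then r = λ/(1−λ) = (5/8)/(3/8) = 5/3. Check: with r = 5/3, C = (0, 27/32) and [CST]:[DTY] = 3/32 as required.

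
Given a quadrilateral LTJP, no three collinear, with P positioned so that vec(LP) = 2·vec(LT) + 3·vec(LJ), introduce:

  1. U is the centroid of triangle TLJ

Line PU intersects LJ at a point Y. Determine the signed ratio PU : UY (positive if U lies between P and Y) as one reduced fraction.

PU:UY = 5

Work in coordinates with L = (0, 0), T = (1, 0), J = (0, 1), P = (2, 3).
1. U is the centroid of triangle TLJ ⇒ U = (1/3, 1/3)
line PU meets LJ at Y = (0, -1/5)
U = P + t·(Y−P) with t = 5/6, so PU:UY = 5/6:1/6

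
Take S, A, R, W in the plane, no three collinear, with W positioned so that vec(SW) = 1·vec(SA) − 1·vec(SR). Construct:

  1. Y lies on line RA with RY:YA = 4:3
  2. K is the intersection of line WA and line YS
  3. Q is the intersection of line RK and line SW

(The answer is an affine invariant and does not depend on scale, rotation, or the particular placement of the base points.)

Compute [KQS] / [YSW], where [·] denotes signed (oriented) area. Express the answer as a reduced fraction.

Assign S = (0, 0), A = (1, 0), R = (0, 1), W = (1, -1) — the answer is frame-independent, so this choice is without loss of generality.
1. Y lies on line RA with RY:YA = 4:3 ⇒ Y = (4/7, 3/7)
2. K is the intersection of line WA and line YS ⇒ K = (1, 3/4)
3. Q is the intersection of line RK and line SW ⇒ Q = (-4/3, 4/3)
2·[KQS] = 7/3, 2·[YSW] = 1
[KQS]:[YSW] = 7/3:1 = 7/3

[KQS]:[YSW] = 7/3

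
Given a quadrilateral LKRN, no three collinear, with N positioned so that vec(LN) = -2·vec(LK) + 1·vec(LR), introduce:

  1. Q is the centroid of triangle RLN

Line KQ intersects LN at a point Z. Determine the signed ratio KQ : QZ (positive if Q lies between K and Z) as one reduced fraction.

Set L = (0, 0), K = (1, 0), R = (0, 1), N = (-2, 1); any affine frame gives the same invariant.
1. Q is the centroid of triangle RLN ⇒ Q = (-2/3, 2/3)
line KQ meets LN at Z = (-4, 2)
Q = K + t·(Z−K) with t = 1/3, so KQ:QZ = 1/3:2/3

KQ:QZ = 1/2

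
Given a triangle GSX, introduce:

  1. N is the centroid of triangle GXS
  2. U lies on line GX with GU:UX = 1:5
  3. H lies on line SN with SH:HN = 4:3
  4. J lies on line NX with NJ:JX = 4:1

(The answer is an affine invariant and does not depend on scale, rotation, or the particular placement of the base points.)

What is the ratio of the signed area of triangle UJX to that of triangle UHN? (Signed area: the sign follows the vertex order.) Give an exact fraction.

Choose coordinates G = (0, 0), S = (1, 0), X = (0, 1).
1. N is the centroid of triangle GXS ⇒ N = (1/3, 1/3)
2. U lies on line GX with GU:UX = 1:5 ⇒ U = (0, 1/6)
3. H lies on line SN with SH:HN = 4:3 ⇒ H = (13/21, 4/21)
4. J lies on line NX with NJ:JX = 4:1 ⇒ J = (1/15, 13/15)
2·[UJX] = 1/18, 2·[UHN] = 2/21
[UJX]:[UHN] = 1/18:2/21 = 7/12

[UJX]:[UHN] = 7/12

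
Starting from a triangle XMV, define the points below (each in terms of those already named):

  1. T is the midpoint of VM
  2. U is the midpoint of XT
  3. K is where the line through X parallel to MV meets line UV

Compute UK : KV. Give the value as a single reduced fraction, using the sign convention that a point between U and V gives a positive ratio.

Assign X = (0, 0), M = (1, 0), V = (0, 1) — the answer is frame-independent, so this choice is without loss of generality.
1. T is the midpoint of VM ⇒ T = (1/2, 1/2)
2. U is the midpoint of XT ⇒ U = (1/4, 1/4)
3. K is where the line through X parallel to MV meets line UV ⇒ K = (1/2, -1/2)
K = U + t·(V−U) with t = -1, so UK:KV = t:(1−t) = -1:2

UK:KV = -1/2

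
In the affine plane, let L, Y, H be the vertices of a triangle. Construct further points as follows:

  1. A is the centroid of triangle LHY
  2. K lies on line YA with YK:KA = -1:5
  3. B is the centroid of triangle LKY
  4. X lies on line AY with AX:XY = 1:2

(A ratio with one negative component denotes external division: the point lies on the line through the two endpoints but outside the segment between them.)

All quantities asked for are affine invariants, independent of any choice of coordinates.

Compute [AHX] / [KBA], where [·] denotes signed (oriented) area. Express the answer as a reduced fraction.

Work in coordinates with L = (0, 0), Y = (1, 0), H = (0, 1).
1. A is the centroid of triangle LHY ⇒ A = (1/3, 1/3)
2. K lies on line YA with YK:KA = -1:5 ⇒ K = (7/6, -1/12)
3. B is the centroid of triangle LKY ⇒ B = (13/18, -1/36)
4. X lies on line AY with AX:XY = 1:2 ⇒ X = (5/9, 2/9)
2·[AHX] = -1/9, 2·[KBA] = -5/36
[AHX]:[KBA] = -1/9:-5/36 = 4/5

[AHX]:[KBA] = 4/5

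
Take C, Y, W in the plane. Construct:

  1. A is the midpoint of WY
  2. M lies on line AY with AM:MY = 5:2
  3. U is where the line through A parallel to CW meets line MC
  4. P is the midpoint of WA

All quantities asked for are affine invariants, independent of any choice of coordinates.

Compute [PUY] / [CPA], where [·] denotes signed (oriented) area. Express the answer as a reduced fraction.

[PUY]:[CPA] = -5/4

Work in coordinates with C = (0, 0), Y = (1, 0), W = (0, 1).
1. A is the midpoint of WY ⇒ A = (1/2, 1/2)
2. M lies on line AY with AM:MY = 5:2 ⇒ M = (6/7, 1/7)
3. U is where the line through A parallel to CW meets line MC ⇒ U = (1/2, 1/12)
4. P is the midpoint of WA ⇒ P = (1/4, 3/4)
2·[PUY] = 5/16, 2·[CPA] = -1/4
[PUY]:[CPA] = 5/16:-1/4 = -5/4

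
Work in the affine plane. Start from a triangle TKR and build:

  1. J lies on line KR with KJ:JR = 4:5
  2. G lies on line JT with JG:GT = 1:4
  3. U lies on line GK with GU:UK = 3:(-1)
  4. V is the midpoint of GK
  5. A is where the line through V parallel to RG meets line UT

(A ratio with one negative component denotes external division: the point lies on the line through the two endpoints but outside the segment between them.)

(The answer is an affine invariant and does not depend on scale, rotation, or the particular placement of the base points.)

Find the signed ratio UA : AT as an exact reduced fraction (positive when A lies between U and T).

UA:AT = 18/49

Set T = (0, 0), K = (1, 0), R = (0, 1); any affine frame gives the same invariant.
1. J lies on line KR with KJ:JR = 4:5 ⇒ J = (5/9, 4/9)
2. G lies on line JT with JG:GT = 1:4 ⇒ G = (4/9, 16/45)
3. U lies on line GK with GU:UK = 3:(-1) ⇒ U = (23/18, -8/45)
4. V is the midpoint of GK ⇒ V = (13/18, 8/45)
5. A is where the line through V parallel to RG meets line UT ⇒ A = (1127/1206, -392/3015)
A = U + t·(T−U) with t = 18/67, so UA:AT = t:(1−t) = 18/67:49/67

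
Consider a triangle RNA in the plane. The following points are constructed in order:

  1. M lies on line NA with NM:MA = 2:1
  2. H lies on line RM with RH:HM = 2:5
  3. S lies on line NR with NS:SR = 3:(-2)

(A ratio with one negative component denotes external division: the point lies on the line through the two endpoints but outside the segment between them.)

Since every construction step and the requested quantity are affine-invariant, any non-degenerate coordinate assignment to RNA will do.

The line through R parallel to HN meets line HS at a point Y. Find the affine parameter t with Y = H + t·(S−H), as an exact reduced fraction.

Work in coordinates with R = (0, 0), N = (1, 0), A = (0, 1).
1. M lies on line NA with NM:MA = 2:1 ⇒ M = (1/3, 2/3)
2. H lies on line RM with RH:HM = 2:5 ⇒ H = (2/21, 4/21)
3. S lies on line NR with NS:SR = 3:(-2) ⇒ S = (-2, 0)
through R parallel to HN: direction (19/21, -4/21); meets HS at Y = (-38/63, 8/63)
Y = H + t·(S−H) with t = 1/3

t = 1/3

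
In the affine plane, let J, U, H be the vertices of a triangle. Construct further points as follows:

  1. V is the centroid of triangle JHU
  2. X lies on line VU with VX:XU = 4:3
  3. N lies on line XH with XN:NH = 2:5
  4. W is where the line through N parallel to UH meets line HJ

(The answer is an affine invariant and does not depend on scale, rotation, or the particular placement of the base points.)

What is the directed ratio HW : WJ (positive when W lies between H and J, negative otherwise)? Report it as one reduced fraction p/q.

HW:WJ = 5/44

Assign J = (0, 0), U = (1, 0), H = (0, 1) — the answer is frame-independent, so this choice is without loss of generality.
1. V is the centroid of triangle JHU ⇒ V = (1/3, 1/3)
2. X lies on line VU with VX:XU = 4:3 ⇒ X = (5/7, 1/7)
3. N lies on line XH with XN:NH = 2:5 ⇒ N = (25/49, 19/49)
4. W is where the line through N parallel to UH meets line HJ ⇒ W = (0, 44/49)
W = H + t·(J−H) with t = 5/49, so HW:WJ = t:(1−t) = 5/49:44/49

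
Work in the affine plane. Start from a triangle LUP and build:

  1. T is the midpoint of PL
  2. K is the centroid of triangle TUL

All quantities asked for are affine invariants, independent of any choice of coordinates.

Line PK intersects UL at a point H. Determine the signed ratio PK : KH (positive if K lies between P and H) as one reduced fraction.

PK:KH = 5

Choose coordinates L = (0, 0), U = (1, 0), P = (0, 1).
1. T is the midpoint of PL ⇒ T = (0, 1/2)
2. K is the centroid of triangle TUL ⇒ K = (1/3, 1/6)
line PK meets UL at H = (2/5, 0)
K = P + t·(H−P) with t = 5/6, so PK:KH = 5/6:1/6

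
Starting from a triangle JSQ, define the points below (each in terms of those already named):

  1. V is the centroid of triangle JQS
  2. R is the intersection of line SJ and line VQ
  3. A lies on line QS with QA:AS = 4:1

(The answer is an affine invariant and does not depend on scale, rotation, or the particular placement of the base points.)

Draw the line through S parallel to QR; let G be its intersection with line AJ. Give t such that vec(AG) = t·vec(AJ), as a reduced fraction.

t = -1/9

Choose coordinates J = (0, 0), S = (1, 0), Q = (0, 1).
1. V is the centroid of triangle JQS ⇒ V = (1/3, 1/3)
2. R is the intersection of line SJ and line VQ ⇒ R = (1/2, 0)
3. A lies on line QS with QA:AS = 4:1 ⇒ A = (4/5, 1/5)
through S parallel to QR: direction (1/2, -1); meets AJ at G = (8/9, 2/9)
G = A + t·(J−A) with t = -1/9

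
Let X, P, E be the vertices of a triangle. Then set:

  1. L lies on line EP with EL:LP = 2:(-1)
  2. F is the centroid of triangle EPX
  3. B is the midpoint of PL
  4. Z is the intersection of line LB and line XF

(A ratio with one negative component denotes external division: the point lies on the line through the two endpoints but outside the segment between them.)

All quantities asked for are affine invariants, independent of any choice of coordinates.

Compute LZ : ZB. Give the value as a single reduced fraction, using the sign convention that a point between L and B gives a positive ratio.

LZ:ZB = -3/2

Choose coordinates X = (0, 0), P = (1, 0), E = (0, 1).
1. L lies on line EP with EL:LP = 2:(-1) ⇒ L = (2, -1)
2. F is the centroid of triangle EPX ⇒ F = (1/3, 1/3)
3. B is the midpoint of PL ⇒ B = (3/2, -1/2)
4. Z is the intersection of line LB and line XF ⇒ Z = (1/2, 1/2)
Z = L + t·(B−L) with t = 3, so LZ:ZB = t:(1−t) = 3:-2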